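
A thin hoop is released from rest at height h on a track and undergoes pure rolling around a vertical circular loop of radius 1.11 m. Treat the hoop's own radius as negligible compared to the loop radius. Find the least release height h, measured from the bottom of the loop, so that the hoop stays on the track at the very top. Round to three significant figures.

The moment of inertia is MR², giving k ≡ I/(MR²) = 1.
At the top of the loop, the minimum-contact condition is Mg = Mv_top²/r, so v_top² = gr.
With ω = v/R, the kinetic energy at speed v is ½(1+k)Mv² = Mv².
Energy conservation from release (height h) to the top (height 2r): Mgh = Mg(2r) + M·gr.
Thus h_min = 2r + (1+k)r/2 = r(2 + 2/2) = 1.11 × 3 ≈ 3.33 m.

h_min ≈ 3.33 m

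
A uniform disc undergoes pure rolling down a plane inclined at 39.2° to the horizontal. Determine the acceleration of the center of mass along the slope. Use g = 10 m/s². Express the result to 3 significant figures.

Here I = (1/2)MR², so the shape factor k = I/(MR²) = 0.5.
Along the incline Mg sinθ − f = Ma, and torque about the center fR = Iα = kMR²(a/R) gives f = kMa.
Eliminating f: Mg sinθ = (1+k)Ma, so a = g sinθ/(1+k) = 10 × sin39.2° / 1.5 ≈ 4.21 m/s².

a ≈ 4.21 m/s²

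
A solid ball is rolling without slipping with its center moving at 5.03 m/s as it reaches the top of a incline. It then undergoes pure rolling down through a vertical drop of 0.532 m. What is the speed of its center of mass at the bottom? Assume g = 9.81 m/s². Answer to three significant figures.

The moment of inertia is (2/5)MR², giving k ≡ I/(MR²) = 0.4.
Rolling without slipping gives ω = v/R, so the total kinetic energy is ½Mv² + ½Iω² = ½(1+k)Mv² = (7/10)Mv².
Conserving energy between top and bottom: (7/10)Mv² = (7/10)Mv₀² + Mgh, hence v² = v₀² + 2gh/(1+k).
v = √(5.03² + 2×9.81×0.532/1.4) = √32.76 ≈ 5.72 m/s.

v ≈ 5.72 m/s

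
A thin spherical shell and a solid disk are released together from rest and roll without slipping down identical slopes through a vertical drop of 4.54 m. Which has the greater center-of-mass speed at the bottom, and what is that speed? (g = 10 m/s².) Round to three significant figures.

For rolling without slipping, Mgh = ½(1+k)Mv² where k = I/(MR²), so v = √(2gh/(1+k)).
Thin spherical shell: k = 2/3, giving v = √(2×10×4.54/1.667) = 7.381 m/s.
Solid disk: k = 0.5, giving v = √(2×10×4.54/1.5) = 7.78 m/s.
The smaller k wins: the solid disk, at ≈ 7.78 m/s.

the solid disk, at v ≈ 7.78 m/s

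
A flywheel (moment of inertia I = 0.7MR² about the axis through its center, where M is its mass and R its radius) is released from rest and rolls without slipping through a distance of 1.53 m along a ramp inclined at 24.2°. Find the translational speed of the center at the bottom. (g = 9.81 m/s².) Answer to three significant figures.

The moment of inertia is 0.7MR², giving k ≡ I/(MR²) = 0.7.
Since it rolls without slipping, ω = v/R and KE = ½Mv² + ½Iω² = ½(1+k)Mv² = (17/20)Mv².
The vertical drop is h = L sinθ = 1.53 × sin24.2° = 0.6272 m.
Setting Mgh = (17/20)Mv² gives v = √(2gh/(1+k)) = √(2·9.81·0.6272/1.7) ≈ 2.69 m/s.

v ≈ 2.69 m/s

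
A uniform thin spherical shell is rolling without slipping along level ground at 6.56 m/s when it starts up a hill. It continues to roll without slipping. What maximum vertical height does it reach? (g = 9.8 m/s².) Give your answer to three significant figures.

h ≈ 3.66 m

Here I = (2/3)MR², so the shape factor k = I/(MR²) = 2/3.
Rolling without slipping gives ω = v/R, so the total kinetic energy is ½Mv² + ½Iω² = ½(1+k)Mv² = (5/6)Mv².
At the top the kinetic energy is zero, so (5/6)Mv₀² = Mgh.
Thus h = (1+k)v₀²/(2g) = 1.667 × 6.56² / (2 × 9.8) ≈ 3.66 m.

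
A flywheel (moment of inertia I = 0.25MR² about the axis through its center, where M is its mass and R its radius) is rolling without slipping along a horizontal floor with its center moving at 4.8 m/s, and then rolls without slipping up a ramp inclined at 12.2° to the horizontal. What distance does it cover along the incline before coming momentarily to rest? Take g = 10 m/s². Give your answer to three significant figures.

The moment of inertia is 0.25MR², giving k ≡ I/(MR²) = 0.25.
Rolling without slipping gives ω = v/R, so the total kinetic energy is ½Mv² + ½Iω² = ½(1+k)Mv² = (5/8)Mv².
Setting this equal to Mgh gives the vertical rise h = (1+k)v₀²/(2g) = 1.25×4.8²/(2×10) = 1.44 m.
The distance along the slope is d = h/sinθ = 1.44/sin12.2° ≈ 6.81 m.

d ≈ 6.81 m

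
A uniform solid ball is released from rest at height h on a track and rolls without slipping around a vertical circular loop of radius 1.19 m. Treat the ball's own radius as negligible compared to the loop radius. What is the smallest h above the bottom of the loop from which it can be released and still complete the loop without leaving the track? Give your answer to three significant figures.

h_min ≈ 3.21 m

With I = (2/5)MR², the ratio k = I/(MR²) is 0.4.
At the top, contact is just lost when gravity alone supplies the centripetal force: Mg = Mv_top²/r, i.e. v_top² = gr.
With ω = v/R, the kinetic energy at speed v is ½(1+k)Mv² = (7/10)Mv².
Energy conservation from release (height h) to the top (height 2r): Mgh = Mg(2r) + (7/10)M·gr.
Thus h_min = 2r + (1+k)r/2 = r(2 + 1.4/2) = 1.19 × 2.7 ≈ 3.21 m.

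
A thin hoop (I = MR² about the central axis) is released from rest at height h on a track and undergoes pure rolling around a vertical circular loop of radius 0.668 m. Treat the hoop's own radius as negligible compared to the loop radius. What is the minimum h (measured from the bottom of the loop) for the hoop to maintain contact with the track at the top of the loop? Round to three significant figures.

Here I = MR², so the shape factor k = I/(MR²) = 1.
At the top of the loop, the minimum-contact condition is Mg = Mv_top²/r, so v_top² = gr.
With ω = v/R, the kinetic energy at speed v is ½(1+k)Mv² = Mv².
Energy conservation from release (height h) to the top (height 2r): Mgh = Mg(2r) + M·gr.
Thus h_min = 2r + (1+k)r/2 = r(2 + 2/2) = 0.668 × 3 ≈ 2.00 m.

h_min ≈ 2.00 m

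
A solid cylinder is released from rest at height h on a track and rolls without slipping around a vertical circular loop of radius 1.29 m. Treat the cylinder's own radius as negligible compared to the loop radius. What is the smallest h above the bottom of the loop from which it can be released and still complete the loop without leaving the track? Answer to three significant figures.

h_min ≈ 3.55 m

For this body I = (1/2)MR², i.e. k = I/(MR²) = 0.5.
At the top, contact is just lost when gravity alone supplies the centripetal force: Mg = Mv_top²/r, i.e. v_top² = gr.
With ω = v/R, the kinetic energy at speed v is ½(1+k)Mv² = (3/4)Mv².
Energy conservation from release (height h) to the top (height 2r): Mgh = Mg(2r) + (3/4)M·gr.
Thus h_min = 2r + (1+k)r/2 = r(2 + 1.5/2) = 1.29 × 2.75 ≈ 3.55 m.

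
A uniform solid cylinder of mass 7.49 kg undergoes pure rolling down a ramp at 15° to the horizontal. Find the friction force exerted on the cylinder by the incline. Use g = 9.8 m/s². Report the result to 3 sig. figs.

f ≈ 6.33 N

The moment of inertia is (1/2)MR², giving k ≡ I/(MR²) = 0.5.
Newton's second law down the slope: Mg sinθ − f = Ma. The torque equation fR = Iα (with α = a/R) gives f = kMa.
Combining, a = g sinθ/(1+k) and f = kMa = kMg sinθ/(1+k).
f = 0.5 × 7.49 × 9.8 × sin15° / 1.5 ≈ 6.33 N.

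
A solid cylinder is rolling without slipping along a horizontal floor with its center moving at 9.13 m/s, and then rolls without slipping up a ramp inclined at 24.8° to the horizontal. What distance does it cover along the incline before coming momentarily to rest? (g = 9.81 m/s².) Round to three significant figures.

d ≈ 15.2 m

With I = (1/2)MR², the ratio k = I/(MR²) is 0.5.
Pure rolling means v = ωR; then KE = ½Mv² + ½I(v/R)² = ½(1+k)Mv² = (3/4)Mv².
Setting this equal to Mgh gives the vertical rise h = (1+k)v₀²/(2g) = 1.5×9.13²/(2×9.81) = 6.373 m.
Along the incline, d = h/sinθ = 6.373/sin24.8° ≈ 15.2 m.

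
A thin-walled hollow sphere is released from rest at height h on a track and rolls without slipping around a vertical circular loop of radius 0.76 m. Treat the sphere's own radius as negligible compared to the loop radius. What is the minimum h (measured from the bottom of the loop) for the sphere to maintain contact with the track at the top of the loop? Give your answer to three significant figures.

h_min ≈ 2.15 m

Here I = (2/3)MR², so the shape factor k = I/(MR²) = 2/3.
At the top of the loop, the minimum-contact condition is Mg = Mv_top²/r, so v_top² = gr.
With ω = v/R, the kinetic energy at speed v is ½(1+k)Mv² = (5/6)Mv².
Energy conservation from release (height h) to the top (height 2r): Mgh = Mg(2r) + (5/6)M·gr.
Thus h_min = 2r + (1+k)r/2 = r(2 + 1.667/2) = 0.76 × 2.833 ≈ 2.15 m.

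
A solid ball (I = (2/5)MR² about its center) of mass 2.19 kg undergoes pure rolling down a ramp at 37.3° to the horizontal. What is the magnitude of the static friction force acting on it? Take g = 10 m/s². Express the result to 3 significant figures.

For this body I = (2/5)MR², i.e. k = I/(MR²) = 0.4.
Newton's second law down the slope: Mg sinθ − f = Ma. The torque equation fR = Iα (with α = a/R) gives f = kMa.
Combining, a = g sinθ/(1+k) and f = kMa = kMg sinθ/(1+k).
f = 0.4 × 2.19 × 10 × sin37.3° / 1.4 ≈ 3.79 N.

f ≈ 3.79 N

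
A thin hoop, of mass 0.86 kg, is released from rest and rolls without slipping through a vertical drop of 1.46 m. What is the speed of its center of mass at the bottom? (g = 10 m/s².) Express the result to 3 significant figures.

v ≈ 3.82 m/s

Here I = MR², so the shape factor k = I/(MR²) = 1.
Rolling without slipping gives ω = v/R, so the total kinetic energy is ½Mv² + ½Iω² = ½(1+k)Mv² = Mv².
Energy conservation: Mgh = Mv², so v = √(2gh/(1+k)) = √(2 × 10 × 1.46 / 2) ≈ 3.82 m/s.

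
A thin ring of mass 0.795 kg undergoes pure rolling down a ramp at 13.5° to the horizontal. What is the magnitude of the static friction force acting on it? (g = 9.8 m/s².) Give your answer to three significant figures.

f ≈ 0.909 N

Here I = MR², so the shape factor k = I/(MR²) = 1.
Newton's second law down the slope: Mg sinθ − f = Ma. The torque equation fR = Iα (with α = a/R) gives f = kMa.
Combining, a = g sinθ/(1+k) and f = kMa = kMg sinθ/(1+k).
f = 1 × 0.795 × 9.8 × sin13.5° / 2 ≈ 0.909 N.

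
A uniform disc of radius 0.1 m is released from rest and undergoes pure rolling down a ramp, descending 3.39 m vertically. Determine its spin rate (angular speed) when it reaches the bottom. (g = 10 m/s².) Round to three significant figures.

ω ≈ 67.2 rad/s

With I = (1/2)MR², the ratio k = I/(MR²) is 0.5.
Pure rolling means v = ωR; then KE = ½Mv² + ½I(v/R)² = ½(1+k)Mv² = (3/4)Mv².
Energy conservation Mgh = ½(1+k)Mv² gives v = √(2gh/(1+k)) = √(2 × 10 × 3.39 / 1.5) = 6.723 m/s.
The angular speed follows from ω = v/R = 6.723/0.1 ≈ 67.2 rad/s.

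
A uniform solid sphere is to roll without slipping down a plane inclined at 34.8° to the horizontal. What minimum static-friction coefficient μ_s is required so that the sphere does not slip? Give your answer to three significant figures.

The moment of inertia is (2/5)MR², giving k ≡ I/(MR²) = 0.4.
Along the incline Mg sinθ − f = Ma, and torque about the center fR = Iα = kMR²(a/R) gives f = kMa.
These give a = g sinθ/(1+k) and the required friction f = kMg sinθ/(1+k).
With N = Mg cosθ, the no-slip condition f ≤ μN gives μ_min = f/N = k tanθ/(1+k).
μ_min = 0.4 × tan34.8° / 1.4 ≈ 0.199.

μ_min ≈ 0.199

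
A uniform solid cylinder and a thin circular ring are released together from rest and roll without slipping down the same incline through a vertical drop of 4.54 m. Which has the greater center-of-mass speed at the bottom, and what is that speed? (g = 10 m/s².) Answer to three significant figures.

the uniform solid cylinder, at v ≈ 7.78 m/s

For rolling without slipping, Mgh = ½(1+k)Mv² where k = I/(MR²), so v = √(2gh/(1+k)).
Uniform solid cylinder: k = 0.5, giving v = √(2×10×4.54/1.5) = 7.78 m/s.
Thin circular ring: k = 1, giving v = √(2×10×4.54/2) = 6.738 m/s.
The smaller k wins: the uniform solid cylinder, at ≈ 7.78 m/s.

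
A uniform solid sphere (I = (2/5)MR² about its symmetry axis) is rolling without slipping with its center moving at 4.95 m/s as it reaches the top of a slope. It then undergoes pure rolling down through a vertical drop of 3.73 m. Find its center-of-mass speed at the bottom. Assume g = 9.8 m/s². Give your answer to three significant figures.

v ≈ 8.76 m/s

With I = (2/5)MR², the ratio k = I/(MR²) is 0.4.
Pure rolling means v = ωR; then KE = ½Mv² + ½I(v/R)² = ½(1+k)Mv² = (7/10)Mv².
Energy conservation: (7/10)Mv₀² + Mgh = (7/10)Mv², so v² = v₀² + 2gh/(1+k).
v = √(4.95² + 2×9.8×3.73/1.4) = √76.72 ≈ 8.76 m/s.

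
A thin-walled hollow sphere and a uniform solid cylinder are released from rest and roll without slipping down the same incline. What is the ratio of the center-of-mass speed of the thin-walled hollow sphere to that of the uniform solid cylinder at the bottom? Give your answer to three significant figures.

Each satisfies Mgh = ½(1+k)Mv² with k = I/(MR²), so v ∝ 1/√(1+k).
For the thin-walled hollow sphere k = 2/3; for the uniform solid cylinder k = 0.5.
v₁/v₂ = √((1+k₂)/(1+k₁)) = √(1.5/1.667) ≈ 0.949.

v_ratio ≈ 0.949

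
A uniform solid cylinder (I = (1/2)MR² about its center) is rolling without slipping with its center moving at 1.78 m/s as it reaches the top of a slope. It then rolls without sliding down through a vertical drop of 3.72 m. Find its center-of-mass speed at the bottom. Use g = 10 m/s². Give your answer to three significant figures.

v ≈ 7.26 m/s

With I = (1/2)MR², the ratio k = I/(MR²) is 0.5.
Rolling without slipping gives ω = v/R, so the total kinetic energy is ½Mv² + ½Iω² = ½(1+k)Mv² = (3/4)Mv².
Conserving energy between top and bottom: (3/4)Mv² = (3/4)Mv₀² + Mgh, hence v² = v₀² + 2gh/(1+k).
v = √(1.78² + 2×10×3.72/1.5) = √52.77 ≈ 7.26 m/s.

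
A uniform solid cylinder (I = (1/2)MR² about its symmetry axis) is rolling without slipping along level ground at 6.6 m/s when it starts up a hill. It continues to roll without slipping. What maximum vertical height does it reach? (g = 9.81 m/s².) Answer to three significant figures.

h ≈ 3.33 m

Here I = (1/2)MR², so the shape factor k = I/(MR²) = 0.5.
Since it rolls without slipping, ω = v/R and KE = ½Mv² + ½Iω² = ½(1+k)Mv² = (3/4)Mv².
At the top the kinetic energy is zero, so (3/4)Mv₀² = Mgh.
Thus h = (1+k)v₀²/(2g) = 1.5 × 6.6² / (2 × 9.81) ≈ 3.33 m.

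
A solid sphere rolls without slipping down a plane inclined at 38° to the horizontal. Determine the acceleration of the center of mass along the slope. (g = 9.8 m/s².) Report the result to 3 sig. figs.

The moment of inertia is (2/5)MR², giving k ≡ I/(MR²) = 0.4.
Translational: Mg sinθ − f = Ma. Rotational about the CM: fR = Iα = kMRa, so f = kMa.
Eliminating f: Mg sinθ = (1+k)Ma, so a = g sinθ/(1+k) = 9.8 × sin38° / 1.4 ≈ 4.31 m/s².

a ≈ 4.31 m/s²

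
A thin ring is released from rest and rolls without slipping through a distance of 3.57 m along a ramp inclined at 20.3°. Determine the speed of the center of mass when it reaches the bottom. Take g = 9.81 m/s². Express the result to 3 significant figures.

v ≈ 3.49 m/s

For this body I = MR², i.e. k = I/(MR²) = 1.
Pure rolling means v = ωR; then KE = ½Mv² + ½I(v/R)² = ½(1+k)Mv² = Mv².
The vertical drop is h = L sinθ = 3.57 × sin20.3° = 1.239 m.
Energy conservation: Mgh = Mv², so v = √(2gh/(1+k)) = √(2 × 9.81 × 1.239 / 2) ≈ 3.49 m/s.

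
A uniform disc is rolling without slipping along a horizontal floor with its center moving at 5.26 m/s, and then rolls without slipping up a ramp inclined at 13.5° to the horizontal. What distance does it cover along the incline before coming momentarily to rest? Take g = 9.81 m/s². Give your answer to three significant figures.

For this body I = (1/2)MR², i.e. k = I/(MR²) = 0.5.
Rolling without slipping gives ω = v/R, so the total kinetic energy is ½Mv² + ½Iω² = ½(1+k)Mv² = (3/4)Mv².
Setting this equal to Mgh gives the vertical rise h = (1+k)v₀²/(2g) = 1.5×5.26²/(2×9.81) = 2.115 m.
Along the incline, d = h/sinθ = 2.115/sin13.5° ≈ 9.06 m.

d ≈ 9.06 m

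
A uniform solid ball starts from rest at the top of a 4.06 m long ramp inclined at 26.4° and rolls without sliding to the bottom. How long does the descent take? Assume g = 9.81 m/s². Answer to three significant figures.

t ≈ 1.61 s

Here I = (2/5)MR², so the shape factor k = I/(MR²) = 0.4.
Translational: Mg sinθ − f = Ma. Rotational about the CM: fR = Iα = kMRa, so f = kMa.
Hence a = g sinθ/(1+k) = 9.81×sin26.4°/1.4 = 3.116 m/s².
With constant a from rest, t = √(2L/a) = √(2·4.06/3.116) ≈ 1.61 s.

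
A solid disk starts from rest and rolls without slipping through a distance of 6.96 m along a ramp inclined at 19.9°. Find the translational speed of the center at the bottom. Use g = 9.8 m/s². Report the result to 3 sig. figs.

With I = (1/2)MR², the ratio k = I/(MR²) is 0.5.
Rolling without slipping gives ω = v/R, so the total kinetic energy is ½Mv² + ½Iω² = ½(1+k)Mv² = (3/4)Mv².
The vertical drop is h = L sinθ = 6.96 × sin19.9° = 2.369 m.
Setting Mgh = (3/4)Mv² gives v = √(2gh/(1+k)) = √(2·9.8·2.369/1.5) ≈ 5.56 m/s.

v ≈ 5.56 m/s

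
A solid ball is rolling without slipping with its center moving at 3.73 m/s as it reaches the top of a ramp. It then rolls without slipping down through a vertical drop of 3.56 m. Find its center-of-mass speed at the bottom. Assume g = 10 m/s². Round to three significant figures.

Here I = (2/5)MR², so the shape factor k = I/(MR²) = 0.4.
Pure rolling means v = ωR; then KE = ½Mv² + ½I(v/R)² = ½(1+k)Mv² = (7/10)Mv².
Conserving energy between top and bottom: (7/10)Mv² = (7/10)Mv₀² + Mgh, hence v² = v₀² + 2gh/(1+k).
v = √(3.73² + 2×10×3.56/1.4) = √64.77 ≈ 8.05 m/s.

v ≈ 8.05 m/s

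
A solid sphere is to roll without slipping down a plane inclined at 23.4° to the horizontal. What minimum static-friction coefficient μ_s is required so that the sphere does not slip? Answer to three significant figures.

μ_min ≈ 0.124

The moment of inertia is (2/5)MR², giving k ≡ I/(MR²) = 0.4.
Translational: Mg sinθ − f = Ma. Rotational about the CM: fR = Iα = kMRa, so f = kMa.
These give a = g sinθ/(1+k) and the required friction f = kMg sinθ/(1+k).
The normal force is N = Mg cosθ, so μ_min = f/N = k tanθ/(1+k).
μ_min = 0.4 × tan23.4° / 1.4 ≈ 0.124.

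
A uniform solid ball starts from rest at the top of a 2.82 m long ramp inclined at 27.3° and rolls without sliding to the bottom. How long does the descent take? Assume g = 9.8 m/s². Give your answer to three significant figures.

With I = (2/5)MR², the ratio k = I/(MR²) is 0.4.
Along the incline Mg sinθ − f = Ma, and torque about the center fR = Iα = kMR²(a/R) gives f = kMa.
Hence a = g sinθ/(1+k) = 9.8×sin27.3°/1.4 = 3.211 m/s².
Starting from rest, L = ½at², so t = √(2L/a) = √(2×2.82/3.211) ≈ 1.33 s.

t ≈ 1.33 s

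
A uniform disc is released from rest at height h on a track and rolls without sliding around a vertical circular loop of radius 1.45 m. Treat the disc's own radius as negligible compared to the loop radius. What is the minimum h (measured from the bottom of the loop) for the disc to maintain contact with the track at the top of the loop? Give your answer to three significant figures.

For this body I = (1/2)MR², i.e. k = I/(MR²) = 0.5.
At the top of the loop, the minimum-contact condition is Mg = Mv_top²/r, so v_top² = gr.
With ω = v/R, the kinetic energy at speed v is ½(1+k)Mv² = (3/4)Mv².
Energy conservation from release (height h) to the top (height 2r): Mgh = Mg(2r) + (3/4)M·gr.
Thus h_min = 2r + (1+k)r/2 = r(2 + 1.5/2) = 1.45 × 2.75 ≈ 3.99 m.

h_min ≈ 3.99 m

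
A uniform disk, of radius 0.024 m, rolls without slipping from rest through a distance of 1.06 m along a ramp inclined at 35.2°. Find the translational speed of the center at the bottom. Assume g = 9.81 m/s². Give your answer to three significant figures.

v ≈ 2.83 m/s

For this body I = (1/2)MR², i.e. k = I/(MR²) = 0.5.
The rolling condition ω = v/R makes the rotational term ½I(v/R)² = ½kMv², so KE_total = ½(1+k)Mv² = (3/4)Mv².
The vertical drop is h = L sinθ = 1.06 × sin35.2° = 0.611 m.
Energy conservation: Mgh = (3/4)Mv², so v = √(2gh/(1+k)) = √(2 × 9.81 × 0.611 / 1.5) ≈ 2.83 m/s.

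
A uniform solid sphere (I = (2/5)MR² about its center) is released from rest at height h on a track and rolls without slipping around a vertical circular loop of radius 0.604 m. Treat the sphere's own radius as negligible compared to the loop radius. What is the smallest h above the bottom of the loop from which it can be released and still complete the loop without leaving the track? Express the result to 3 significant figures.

h_min ≈ 1.63 m

The moment of inertia is (2/5)MR², giving k ≡ I/(MR²) = 0.4.
At the top, contact is just lost when gravity alone supplies the centripetal force: Mg = Mv_top²/r, i.e. v_top² = gr.
With ω = v/R, the kinetic energy at speed v is ½(1+k)Mv² = (7/10)Mv².
Energy conservation from release (height h) to the top (height 2r): Mgh = Mg(2r) + (7/10)M·gr.
Thus h_min = 2r + (1+k)r/2 = r(2 + 1.4/2) = 0.604 × 2.7 ≈ 1.63 m.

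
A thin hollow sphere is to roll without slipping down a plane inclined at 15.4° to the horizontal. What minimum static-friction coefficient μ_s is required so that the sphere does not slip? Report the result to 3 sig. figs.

The moment of inertia is (2/3)MR², giving k ≡ I/(MR²) = 2/3.
Translational: Mg sinθ − f = Ma. Rotational about the CM: fR = Iα = kMRa, so f = kMa.
These give a = g sinθ/(1+k) and the required friction f = kMg sinθ/(1+k).
With N = Mg cosθ, the no-slip condition f ≤ μN gives μ_min = f/N = k tanθ/(1+k).
μ_min = (2/3) × tan15.4° / 1.667 ≈ 0.110.

μ_min ≈ 0.110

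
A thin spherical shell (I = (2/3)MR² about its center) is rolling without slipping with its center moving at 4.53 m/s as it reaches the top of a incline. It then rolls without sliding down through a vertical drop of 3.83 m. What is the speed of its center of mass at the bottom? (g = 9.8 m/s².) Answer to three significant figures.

For this body I = (2/3)MR², i.e. k = I/(MR²) = 2/3.
Rolling without slipping gives ω = v/R, so the total kinetic energy is ½Mv² + ½Iω² = ½(1+k)Mv² = (5/6)Mv².
Energy conservation: (5/6)Mv₀² + Mgh = (5/6)Mv², so v² = v₀² + 2gh/(1+k).
v = √(4.53² + 2×9.8×3.83/1.667) = √65.56 ≈ 8.10 m/s.

v ≈ 8.10 m/s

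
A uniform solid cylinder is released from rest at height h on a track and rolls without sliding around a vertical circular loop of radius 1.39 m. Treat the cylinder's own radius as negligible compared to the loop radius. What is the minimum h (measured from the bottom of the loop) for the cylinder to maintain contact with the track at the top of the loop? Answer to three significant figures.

h_min ≈ 3.82 m

The moment of inertia is (1/2)MR², giving k ≡ I/(MR²) = 0.5.
At the top, contact is just lost when gravity alone supplies the centripetal force: Mg = Mv_top²/r, i.e. v_top² = gr.
With ω = v/R, the kinetic energy at speed v is ½(1+k)Mv² = (3/4)Mv².
Energy conservation from release (height h) to the top (height 2r): Mgh = Mg(2r) + (3/4)M·gr.
Thus h_min = 2r + (1+k)r/2 = r(2 + 1.5/2) = 1.39 × 2.75 ≈ 3.82 m.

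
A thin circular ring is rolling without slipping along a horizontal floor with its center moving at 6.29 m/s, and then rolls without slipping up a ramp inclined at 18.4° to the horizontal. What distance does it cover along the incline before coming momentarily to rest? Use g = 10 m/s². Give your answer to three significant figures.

The moment of inertia is MR², giving k ≡ I/(MR²) = 1.
The rolling condition ω = v/R makes the rotational term ½I(v/R)² = ½kMv², so KE_total = ½(1+k)Mv² = Mv².
Setting this equal to Mgh gives the vertical rise h = (1+k)v₀²/(2g) = 2×6.29²/(2×10) = 3.956 m.
The distance along the slope is d = h/sinθ = 3.956/sin18.4° ≈ 12.5 m.

d ≈ 12.5 m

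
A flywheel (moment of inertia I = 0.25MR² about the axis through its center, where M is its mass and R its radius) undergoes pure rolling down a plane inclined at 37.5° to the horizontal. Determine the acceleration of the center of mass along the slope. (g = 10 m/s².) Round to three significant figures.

a ≈ 4.87 m/s²

Here I = 0.25MR², so the shape factor k = I/(MR²) = 0.25.
Translational: Mg sinθ − f = Ma. Rotational about the CM: fR = Iα = kMRa, so f = kMa.
Eliminating f: Mg sinθ = (1+k)Ma, so a = g sinθ/(1+k) = 10 × sin37.5° / 1.25 ≈ 4.87 m/s².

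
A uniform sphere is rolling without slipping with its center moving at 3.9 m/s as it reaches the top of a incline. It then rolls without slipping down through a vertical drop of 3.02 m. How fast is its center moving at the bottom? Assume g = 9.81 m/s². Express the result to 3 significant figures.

v ≈ 7.59 m/s

Here I = (2/5)MR², so the shape factor k = I/(MR²) = 0.4.
Pure rolling means v = ωR; then KE = ½Mv² + ½I(v/R)² = ½(1+k)Mv² = (7/10)Mv².
Conserving energy between top and bottom: (7/10)Mv² = (7/10)Mv₀² + Mgh, hence v² = v₀² + 2gh/(1+k).
v = √(3.9² + 2×9.81×3.02/1.4) = √57.53 ≈ 7.59 m/s.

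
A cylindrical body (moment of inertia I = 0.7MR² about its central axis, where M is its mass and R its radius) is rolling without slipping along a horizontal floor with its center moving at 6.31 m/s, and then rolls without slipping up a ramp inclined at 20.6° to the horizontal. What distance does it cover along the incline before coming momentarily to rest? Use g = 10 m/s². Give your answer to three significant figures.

d ≈ 9.62 m

Here I = 0.7MR², so the shape factor k = I/(MR²) = 0.7.
Since it rolls without slipping, ω = v/R and KE = ½Mv² + ½Iω² = ½(1+k)Mv² = (17/20)Mv².
Setting this equal to Mgh gives the vertical rise h = (1+k)v₀²/(2g) = 1.7×6.31²/(2×10) = 3.384 m.
The distance along the slope is d = h/sinθ = 3.384/sin20.6° ≈ 9.62 m.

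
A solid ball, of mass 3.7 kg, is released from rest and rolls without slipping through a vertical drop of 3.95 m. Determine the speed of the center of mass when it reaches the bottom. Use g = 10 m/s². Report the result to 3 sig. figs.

v ≈ 7.51 m/s

The moment of inertia is (2/5)MR², giving k ≡ I/(MR²) = 0.4.
Since it rolls without slipping, ω = v/R and KE = ½Mv² + ½Iω² = ½(1+k)Mv² = (7/10)Mv².
Setting Mgh = (7/10)Mv² gives v = √(2gh/(1+k)) = √(2·10·3.95/1.4) ≈ 7.51 m/s.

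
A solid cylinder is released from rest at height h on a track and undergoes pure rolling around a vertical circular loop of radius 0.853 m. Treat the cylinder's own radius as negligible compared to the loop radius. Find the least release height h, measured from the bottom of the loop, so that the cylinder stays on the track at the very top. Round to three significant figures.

h_min ≈ 2.35 m

With I = (1/2)MR², the ratio k = I/(MR²) is 0.5.
At the top, contact is just lost when gravity alone supplies the centripetal force: Mg = Mv_top²/r, i.e. v_top² = gr.
With ω = v/R, the kinetic energy at speed v is ½(1+k)Mv² = (3/4)Mv².
Energy conservation from release (height h) to the top (height 2r): Mgh = Mg(2r) + (3/4)M·gr.
Thus h_min = 2r + (1+k)r/2 = r(2 + 1.5/2) = 0.853 × 2.75 ≈ 2.35 m.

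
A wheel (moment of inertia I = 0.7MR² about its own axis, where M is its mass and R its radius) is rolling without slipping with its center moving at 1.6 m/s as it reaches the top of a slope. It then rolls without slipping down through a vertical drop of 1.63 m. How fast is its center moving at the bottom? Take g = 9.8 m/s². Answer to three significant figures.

v ≈ 4.62 m/s

With I = 0.7MR², the ratio k = I/(MR²) is 0.7.
Since it rolls without slipping, ω = v/R and KE = ½Mv² + ½Iω² = ½(1+k)Mv² = (17/20)Mv².
Conserving energy between top and bottom: (17/20)Mv² = (17/20)Mv₀² + Mgh, hence v² = v₀² + 2gh/(1+k).
v = √(1.6² + 2×9.8×1.63/1.7) = √21.35 ≈ 4.62 m/s.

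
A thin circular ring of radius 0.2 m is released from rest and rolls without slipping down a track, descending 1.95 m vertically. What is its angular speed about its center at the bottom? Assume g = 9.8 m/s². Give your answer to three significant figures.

ω ≈ 21.9 rad/s

With I = MR², the ratio k = I/(MR²) is 1.
Rolling without slipping gives ω = v/R, so the total kinetic energy is ½Mv² + ½Iω² = ½(1+k)Mv² = Mv².
Energy conservation Mgh = ½(1+k)Mv² gives v = √(2gh/(1+k)) = √(2 × 9.8 × 1.95 / 2) = 4.371 m/s.
The angular speed follows from ω = v/R = 4.371/0.2 ≈ 21.9 rad/s.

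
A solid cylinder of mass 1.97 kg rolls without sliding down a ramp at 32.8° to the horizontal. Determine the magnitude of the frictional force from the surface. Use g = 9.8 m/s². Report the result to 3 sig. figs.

With I = (1/2)MR², the ratio k = I/(MR²) is 0.5.
Newton's second law down the slope: Mg sinθ − f = Ma. The torque equation fR = Iα (with α = a/R) gives f = kMa.
Combining, a = g sinθ/(1+k) and f = kMa = kMg sinθ/(1+k).
f = 0.5 × 1.97 × 9.8 × sin32.8° / 1.5 ≈ 3.49 N.

f ≈ 3.49 N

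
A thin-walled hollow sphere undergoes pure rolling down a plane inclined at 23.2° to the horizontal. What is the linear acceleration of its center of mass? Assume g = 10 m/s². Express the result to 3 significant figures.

a ≈ 2.36 m/s²

Here I = (2/3)MR², so the shape factor k = I/(MR²) = 2/3.
Newton's second law down the slope: Mg sinθ − f = Ma. The torque equation fR = Iα (with α = a/R) gives f = kMa.
Eliminating f: Mg sinθ = (1+k)Ma, so a = g sinθ/(1+k) = 10 × sin23.2° / 1.667 ≈ 2.36 m/s².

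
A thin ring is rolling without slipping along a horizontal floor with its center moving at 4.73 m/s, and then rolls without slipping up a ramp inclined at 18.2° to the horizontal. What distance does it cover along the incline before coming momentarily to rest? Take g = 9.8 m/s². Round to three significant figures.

d ≈ 7.31 m

For this body I = MR², i.e. k = I/(MR²) = 1.
Since it rolls without slipping, ω = v/R and KE = ½Mv² + ½Iω² = ½(1+k)Mv² = Mv².
Setting this equal to Mgh gives the vertical rise h = (1+k)v₀²/(2g) = 2×4.73²/(2×9.8) = 2.283 m.
The distance along the slope is d = h/sinθ = 2.283/sin18.2° ≈ 7.31 m.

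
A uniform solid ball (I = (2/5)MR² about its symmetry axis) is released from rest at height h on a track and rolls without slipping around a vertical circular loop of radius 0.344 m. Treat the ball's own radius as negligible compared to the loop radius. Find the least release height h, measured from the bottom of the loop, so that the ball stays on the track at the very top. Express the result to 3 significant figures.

h_min ≈ 0.929 m

With I = (2/5)MR², the ratio k = I/(MR²) is 0.4.
At the top, contact is just lost when gravity alone supplies the centripetal force: Mg = Mv_top²/r, i.e. v_top² = gr.
With ω = v/R, the kinetic energy at speed v is ½(1+k)Mv² = (7/10)Mv².
Energy conservation from release (height h) to the top (height 2r): Mgh = Mg(2r) + (7/10)M·gr.
Thus h_min = 2r + (1+k)r/2 = r(2 + 1.4/2) = 0.344 × 2.7 ≈ 0.929 m.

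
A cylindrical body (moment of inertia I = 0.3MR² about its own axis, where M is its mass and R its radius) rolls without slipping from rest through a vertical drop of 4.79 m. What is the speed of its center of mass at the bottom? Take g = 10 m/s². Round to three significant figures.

v ≈ 8.58 m/s

Here I = 0.3MR², so the shape factor k = I/(MR²) = 0.3.
The rolling condition ω = v/R makes the rotational term ½I(v/R)² = ½kMv², so KE_total = ½(1+k)Mv² = (13/20)Mv².
Setting Mgh = (13/20)Mv² gives v = √(2gh/(1+k)) = √(2·10·4.79/1.3) ≈ 8.58 m/s.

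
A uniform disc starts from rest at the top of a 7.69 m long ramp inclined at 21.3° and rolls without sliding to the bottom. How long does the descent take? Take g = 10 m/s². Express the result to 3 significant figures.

t ≈ 2.52 s

The moment of inertia is (1/2)MR², giving k ≡ I/(MR²) = 0.5.
Newton's second law down the slope: Mg sinθ − f = Ma. The torque equation fR = Iα (with α = a/R) gives f = kMa.
Hence a = g sinθ/(1+k) = 10×sin21.3°/1.5 = 2.422 m/s².
With constant a from rest, t = √(2L/a) = √(2·7.69/2.422) ≈ 2.52 s.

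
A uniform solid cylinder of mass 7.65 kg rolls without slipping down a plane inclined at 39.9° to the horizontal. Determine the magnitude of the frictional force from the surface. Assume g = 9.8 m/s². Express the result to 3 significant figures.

Here I = (1/2)MR², so the shape factor k = I/(MR²) = 0.5.
Along the incline Mg sinθ − f = Ma, and torque about the center fR = Iα = kMR²(a/R) gives f = kMa.
Combining, a = g sinθ/(1+k) and f = kMa = kMg sinθ/(1+k).
f = 0.5 × 7.65 × 9.8 × sin39.9° / 1.5 ≈ 16.0 N.

f ≈ 16.0 N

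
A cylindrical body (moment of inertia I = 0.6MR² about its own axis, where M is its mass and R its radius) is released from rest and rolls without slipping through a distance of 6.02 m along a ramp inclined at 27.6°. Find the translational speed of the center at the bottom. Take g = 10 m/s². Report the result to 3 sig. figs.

v ≈ 5.90 m/s

The moment of inertia is 0.6MR², giving k ≡ I/(MR²) = 0.6.
The rolling condition ω = v/R makes the rotational term ½I(v/R)² = ½kMv², so KE_total = ½(1+k)Mv² = (4/5)Mv².
The vertical drop is h = L sinθ = 6.02 × sin27.6° = 2.789 m.
Setting Mgh = (4/5)Mv² gives v = √(2gh/(1+k)) = √(2·10·2.789/1.6) ≈ 5.90 m/s.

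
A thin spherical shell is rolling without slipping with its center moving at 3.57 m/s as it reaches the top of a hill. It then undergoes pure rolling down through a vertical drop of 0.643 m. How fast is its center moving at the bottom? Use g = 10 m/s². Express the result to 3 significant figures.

v ≈ 4.52 m/s

For this body I = (2/3)MR², i.e. k = I/(MR²) = 2/3.
Rolling without slipping gives ω = v/R, so the total kinetic energy is ½Mv² + ½Iω² = ½(1+k)Mv² = (5/6)Mv².
Energy conservation: (5/6)Mv₀² + Mgh = (5/6)Mv², so v² = v₀² + 2gh/(1+k).
v = √(3.57² + 2×10×0.643/1.667) = √20.46 ≈ 4.52 m/s.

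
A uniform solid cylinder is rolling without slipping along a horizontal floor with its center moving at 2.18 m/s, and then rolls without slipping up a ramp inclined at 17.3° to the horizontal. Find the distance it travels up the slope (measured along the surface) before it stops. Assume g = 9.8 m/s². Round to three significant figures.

d ≈ 1.22 m

For this body I = (1/2)MR², i.e. k = I/(MR²) = 0.5.
Since it rolls without slipping, ω = v/R and KE = ½Mv² + ½Iω² = ½(1+k)Mv² = (3/4)Mv².
Setting this equal to Mgh gives the vertical rise h = (1+k)v₀²/(2g) = 1.5×2.18²/(2×9.8) = 0.3637 m.
Along the incline, d = h/sinθ = 0.3637/sin17.3° ≈ 1.22 m.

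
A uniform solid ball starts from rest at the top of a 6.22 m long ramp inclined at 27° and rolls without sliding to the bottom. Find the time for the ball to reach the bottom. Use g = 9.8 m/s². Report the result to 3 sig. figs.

For this body I = (2/5)MR², i.e. k = I/(MR²) = 0.4.
Along the incline Mg sinθ − f = Ma, and torque about the center fR = Iα = kMR²(a/R) gives f = kMa.
Hence a = g sinθ/(1+k) = 9.8×sin27°/1.4 = 3.178 m/s².
With constant a from rest, t = √(2L/a) = √(2·6.22/3.178) ≈ 1.98 s.

t ≈ 1.98 s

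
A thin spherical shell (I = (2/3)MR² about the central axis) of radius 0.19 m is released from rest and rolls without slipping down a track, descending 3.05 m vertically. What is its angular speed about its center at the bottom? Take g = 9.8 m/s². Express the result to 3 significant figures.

ω ≈ 31.5 rad/s

With I = (2/3)MR², the ratio k = I/(MR²) is 2/3.
The rolling condition ω = v/R makes the rotational term ½I(v/R)² = ½kMv², so KE_total = ½(1+k)Mv² = (5/6)Mv².
Energy conservation Mgh = ½(1+k)Mv² gives v = √(2gh/(1+k)) = √(2 × 9.8 × 3.05 / 1.667) = 5.989 m/s.
The angular speed follows from ω = v/R = 5.989/0.19 ≈ 31.5 rad/s.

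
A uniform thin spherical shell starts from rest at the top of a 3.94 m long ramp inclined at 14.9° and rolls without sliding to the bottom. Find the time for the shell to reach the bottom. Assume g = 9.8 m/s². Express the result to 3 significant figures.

With I = (2/3)MR², the ratio k = I/(MR²) is 2/3.
Newton's second law down the slope: Mg sinθ − f = Ma. The torque equation fR = Iα (with α = a/R) gives f = kMa.
Hence a = g sinθ/(1+k) = 9.8×sin14.9°/1.667 = 1.512 m/s².
Starting from rest, L = ½at², so t = √(2L/a) = √(2×3.94/1.512) ≈ 2.28 s.

t ≈ 2.28 s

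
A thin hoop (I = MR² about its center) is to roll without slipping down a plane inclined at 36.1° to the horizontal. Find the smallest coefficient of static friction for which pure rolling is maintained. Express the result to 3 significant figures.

μ_min ≈ 0.365

For this body I = MR², i.e. k = I/(MR²) = 1.
Along the incline Mg sinθ − f = Ma, and torque about the center fR = Iα = kMR²(a/R) gives f = kMa.
These give a = g sinθ/(1+k) and the required friction f = kMg sinθ/(1+k).
The normal force is N = Mg cosθ, so μ_min = f/N = k tanθ/(1+k).
μ_min = 1 × tan36.1° / 2 ≈ 0.365.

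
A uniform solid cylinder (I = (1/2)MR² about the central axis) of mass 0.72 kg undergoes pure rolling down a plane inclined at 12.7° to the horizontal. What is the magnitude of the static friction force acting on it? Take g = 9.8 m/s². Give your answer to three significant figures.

f ≈ 0.517 N

With I = (1/2)MR², the ratio k = I/(MR²) is 0.5.
Along the incline Mg sinθ − f = Ma, and torque about the center fR = Iα = kMR²(a/R) gives f = kMa.
Combining, a = g sinθ/(1+k) and f = kMa = kMg sinθ/(1+k).
f = 0.5 × 0.72 × 9.8 × sin12.7° / 1.5 ≈ 0.517 N.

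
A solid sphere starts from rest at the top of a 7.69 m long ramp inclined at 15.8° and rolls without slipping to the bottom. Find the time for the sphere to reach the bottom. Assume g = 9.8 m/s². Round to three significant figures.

With I = (2/5)MR², the ratio k = I/(MR²) is 0.4.
Translational: Mg sinθ − f = Ma. Rotational about the CM: fR = Iα = kMRa, so f = kMa.
Hence a = g sinθ/(1+k) = 9.8×sin15.8°/1.4 = 1.906 m/s².
Starting from rest, L = ½at², so t = √(2L/a) = √(2×7.69/1.906) ≈ 2.84 s.

t ≈ 2.84 s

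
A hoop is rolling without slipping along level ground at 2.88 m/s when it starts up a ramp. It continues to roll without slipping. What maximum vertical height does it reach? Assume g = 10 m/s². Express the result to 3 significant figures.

For this body I = MR², i.e. k = I/(MR²) = 1.
Rolling without slipping gives ω = v/R, so the total kinetic energy is ½Mv² + ½Iω² = ½(1+k)Mv² = Mv².
All of this converts to potential energy at the highest point: Mv₀² = Mgh.
Thus h = (1+k)v₀²/(2g) = 2 × 2.88² / (2 × 10) ≈ 0.829 m.

h ≈ 0.829 m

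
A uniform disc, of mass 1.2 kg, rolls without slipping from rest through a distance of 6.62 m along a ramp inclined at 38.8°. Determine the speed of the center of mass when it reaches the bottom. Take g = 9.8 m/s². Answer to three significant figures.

With I = (1/2)MR², the ratio k = I/(MR²) is 0.5.
Pure rolling means v = ωR; then KE = ½Mv² + ½I(v/R)² = ½(1+k)Mv² = (3/4)Mv².
The vertical drop is h = L sinθ = 6.62 × sin38.8° = 4.148 m.
Energy conservation: Mgh = (3/4)Mv², so v = √(2gh/(1+k)) = √(2 × 9.8 × 4.148 / 1.5) ≈ 7.36 m/s.

v ≈ 7.36 m/s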